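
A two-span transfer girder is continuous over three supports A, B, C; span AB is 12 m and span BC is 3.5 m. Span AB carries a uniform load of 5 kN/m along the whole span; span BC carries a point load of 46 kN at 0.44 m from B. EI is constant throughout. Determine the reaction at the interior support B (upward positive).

Take M_B as the redundant. Released structure: two simple spans AB and BC with a hinge at B.
End slopes at the hinge B, treating each span as simply supported:
  span AB: UDL 5: wL³/(24EI) = 360/EI
  span BC: point load 46 at a = 0.44: Pab(L + b)/(6LEI) = 19.35/EI
  relative rotation θ_0 = (360 + 19.35)/EI = 379.3/EI
A unit hogging moment at B produces rotation L₁/(3EI) + L₂/(3EI) = 5.167/EI.
Compatibility: M_B·(L₁+L₂)/(3EI) = θ_0, giving M_B = 73.42 kN·m (hogging).
Span AB, ΣM about A with M_B applied at B: R_B^{AB}·12 = 360 + 73.42, so R_B^{AB} = 36.12 kN and R_A = 60 − 36.12 = 23.88 kN.
Span BC, ΣM about C: R_B^{BC}·3.5 = 140.8 + 73.42, so R_B^{BC} = 61.19 kN and R_C = 46 − 61.19 = -15.19 kN.
R_B = 36.12 + 61.19 = 97.31 kN.

R_B = 97.31 kN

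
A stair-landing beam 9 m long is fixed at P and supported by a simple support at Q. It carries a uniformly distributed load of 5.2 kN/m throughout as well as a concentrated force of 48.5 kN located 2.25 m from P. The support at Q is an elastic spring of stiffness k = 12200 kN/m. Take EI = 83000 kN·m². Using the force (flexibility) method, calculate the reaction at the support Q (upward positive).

R_Q = 21.13 kN

Remove the prop at Q; the released (primary) structure is a cantilever built in at P.
Free-end deflection of the primary structure under the applied loading (downward +):
  UDL 5.2: wL⁴/(8EI) = 4265/EI
  point load 48.5 at a = 2.25: Pa²(3L − a)/(6EI) = 1013/EI
  δ_0 = 5277/EI
Tip deflection under a unit load at Q: L³/(3EI) = 243/EI.
With EI = 83000 kN·m²: δ_0 = 0.063584 m and δ_{QQ} = 0.002928 m/kN.
Compatibility — the spring shortens by R_Q/k under the reaction it provides: δ_0 − R_Q·δ_{QQ} = R_Q/k. With 1/k = 0.000082 m/kN, R_Q = δ_0 / (δ_{QQ} + 1/k) = 0.063584 / (0.002928 + 0.000082) = 21.13 kN.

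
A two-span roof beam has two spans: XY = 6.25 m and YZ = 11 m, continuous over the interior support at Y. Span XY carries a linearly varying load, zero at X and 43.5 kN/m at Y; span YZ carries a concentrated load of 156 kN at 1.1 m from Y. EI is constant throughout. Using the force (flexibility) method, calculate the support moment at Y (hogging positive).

Release continuity at Y by inserting a hinge; the redundant is the internal moment M_Y. The primary structure is two simply-supported spans XY and YZ.
Rotations at Y on the released spans (each span's end-slope, ×1/EI):
  span XY: triangular load, peak 43.5: w₀L³/(45EI) = 236/EI
  span YZ: point load 156 at a = 1.1: Pab(L + b)/(6LEI) = 538/EI
  relative rotation θ_0 = (236 + 538)/EI = 774/EI
A unit hogging moment at Y produces rotation L₁/(3EI) + L₂/(3EI) = 5.75/EI.
Compatibility: M_Y·(L₁+L₂)/(3EI) = θ_0, giving M_Y = 134.6 kN·m (hogging).

M_Y = 134.6 kN·m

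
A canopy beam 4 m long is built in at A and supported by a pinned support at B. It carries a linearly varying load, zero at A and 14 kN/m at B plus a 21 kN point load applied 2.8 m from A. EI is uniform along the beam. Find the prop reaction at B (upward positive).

Take the reaction at B as the redundant and release it; the primary structure is a cantilever fixed at A.
Free-end deflection of the primary structure under the applied loading (downward +):
  triangular load, peak 14 at the free end: 11w₀L⁴/(120EI) = 328.5/EI
  point load 21 at a = 2.8: Pa²(3L − a)/(6EI) = 252.4/EI
  δ_0 = 581/EI
Tip deflection under a unit load at B: L³/(3EI) = 21.33/EI.
Compatibility at B: δ_0 − R_B·δ_{BB} = 0, so R_B = 581/21.33 = 27.23 kN.

R_B = 27.23 kN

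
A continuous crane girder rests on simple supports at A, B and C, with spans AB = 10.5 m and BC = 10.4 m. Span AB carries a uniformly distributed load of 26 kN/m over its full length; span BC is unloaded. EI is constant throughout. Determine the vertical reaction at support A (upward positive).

R_A = 119.4 kN

Release continuity at B by inserting a hinge; the redundant is the internal moment M_B. The primary structure is two simply-supported spans AB and BC.
Rotations at B on the released spans (each span's end-slope, ×1/EI):
  span AB: UDL 26: wL³/(24EI) = 1254/EI
  relative rotation θ_0 = (1254 + 0)/EI = 1254/EI
A unit hogging moment at B produces rotation L₁/(3EI) + L₂/(3EI) = 6.967/EI.
Compatibility: M_B·(L₁+L₂)/(3EI) = θ_0, giving M_B = 180 kN·m (hogging).
Span AB, ΣM about A with M_B applied at B: R_B^{AB}·10.5 = 1433 + 180, so R_B^{AB} = 153.6 kN and R_A = 273 − 153.6 = 119.4 kN.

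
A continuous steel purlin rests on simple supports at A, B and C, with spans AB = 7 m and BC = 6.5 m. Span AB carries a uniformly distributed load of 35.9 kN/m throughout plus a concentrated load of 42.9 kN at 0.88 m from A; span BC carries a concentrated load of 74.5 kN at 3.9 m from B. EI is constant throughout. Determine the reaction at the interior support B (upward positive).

R_B = 209.2 kN

Insert a hinge at B; M_B is the redundant, and each span becomes simply supported.
Rotations at B on the released spans (each span's end-slope, ×1/EI):
  span AB: UDL 35.9: wL³/(24EI) = 513.1/EI
  span AB: point load 42.9 at a = 0.88: Pab(L + a)/(6LEI) = 43.35/EI
  span BC: point load 74.5 at a = 3.9: Pab(L + b)/(6LEI) = 176.3/EI
  relative rotation θ_0 = (556.4 + 176.3)/EI = 732.7/EI
A unit hogging moment at B produces rotation L₁/(3EI) + L₂/(3EI) = 4.5/EI.
Compatibility: M_B·(L₁+L₂)/(3EI) = θ_0, giving M_B = 162.8 kN·m (hogging).
Span AB, ΣM about A with M_B applied at B: R_B^{AB}·7 = 917.3 + 162.8, so R_B^{AB} = 154.3 kN and R_A = 294.2 − 154.3 = 139.9 kN.
Span BC, ΣM about C: R_B^{BC}·6.5 = 193.7 + 162.8, so R_B^{BC} = 54.85 kN and R_C = 74.5 − 54.85 = 19.65 kN.
R_B = 154.3 + 54.85 = 209.2 kN.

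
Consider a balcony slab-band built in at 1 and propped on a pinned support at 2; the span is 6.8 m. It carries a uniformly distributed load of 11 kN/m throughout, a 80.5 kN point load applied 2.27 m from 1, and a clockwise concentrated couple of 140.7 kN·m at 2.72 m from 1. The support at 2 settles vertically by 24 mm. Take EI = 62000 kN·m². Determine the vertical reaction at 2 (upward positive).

R_2 = 45.68 kN

Remove the prop at 2; the released (primary) structure is a cantilever built in at 1.
Downward deflection at the released point 2 due to the loads:
  UDL 11: wL⁴/(8EI) = 2940/EI
  point load 80.5 at a = 2.27: Pa²(3L − a)/(6EI) = 1253/EI
  clockwise couple 140.7 at a = 2.72: M₀a(2L − a)/(2EI) = 2082/EI
  δ_0 = 6275/EI
Tip deflection under a unit load at 2: L³/(3EI) = 104.8/EI.
With EI = 62000 kN·m²: δ_0 = 0.10121 m and δ_{22} = 0.00169 m/kN.
Compatibility — the beam at 2 must follow the support down by 0.024 m: δ_0 − R_2·δ_{22} = 0.024, so R_2 = (0.10121 − 0.024)/0.00169 = 45.68 kN.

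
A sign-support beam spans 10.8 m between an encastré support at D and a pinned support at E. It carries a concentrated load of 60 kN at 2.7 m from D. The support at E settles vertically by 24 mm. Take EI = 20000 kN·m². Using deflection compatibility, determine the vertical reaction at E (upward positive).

R_E = 4.013 kN

Remove the prop at E; the released (primary) structure is a cantilever built in at D.
Free-end deflection of the primary structure under the applied loading (downward +):
  point load 60 at a = 2.7: Pa²(3L − a)/(6EI) = 2165/EI
Tip deflection under a unit load at E: L³/(3EI) = 419.9/EI.
With EI = 20000 kN·m²: δ_0 = 0.10826 m and δ_{EE} = 0.020995 m/kN.
Compatibility — the beam at E must follow the support down by 0.024 m: δ_0 − R_E·δ_{EE} = 0.024, so R_E = (0.10826 − 0.024)/0.020995 = 4.013 kN.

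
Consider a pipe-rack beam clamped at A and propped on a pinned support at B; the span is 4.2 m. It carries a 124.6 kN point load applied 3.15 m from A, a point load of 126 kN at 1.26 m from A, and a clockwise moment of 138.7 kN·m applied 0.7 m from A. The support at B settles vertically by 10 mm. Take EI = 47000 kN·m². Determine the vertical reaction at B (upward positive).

Take the reaction at B as the redundant and release it; the primary structure is a cantilever fixed at A.
Deflection at B on the released cantilever, summing each load's contribution:
  point load 124.6 at a = 3.15: Pa²(3L − a)/(6EI) = 1947/EI
  point load 126 at a = 1.26: Pa²(3L − a)/(6EI) = 378.1/EI
  clockwise couple 138.7 at a = 0.7: M₀a(2L − a)/(2EI) = 373.8/EI
  δ_0 = 2699/EI
Flexibility coefficient — unit upward force at B: δ_{BB} = L³/(3EI) = 24.7/EI.
With EI = 47000 kN·m²: δ_0 = 0.057428 m and δ_{BB} = 0.000525 m/kN.
Compatibility — the beam at B must follow the support down by 0.01 m: δ_0 − R_B·δ_{BB} = 0.01, so R_B = (0.057428 − 0.01)/0.000525 = 90.26 kN.

R_B = 90.26 kN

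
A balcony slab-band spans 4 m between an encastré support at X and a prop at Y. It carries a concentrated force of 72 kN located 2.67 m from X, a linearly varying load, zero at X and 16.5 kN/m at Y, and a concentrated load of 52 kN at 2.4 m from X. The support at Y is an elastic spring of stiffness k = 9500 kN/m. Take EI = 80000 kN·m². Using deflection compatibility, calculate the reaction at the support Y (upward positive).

R_Y = 55.94 kN

Choose R_Y as the redundant. The primary structure is the cantilever fixed at X.
Primary-structure tip deflection at Y by superposition:
  point load 72 at a = 2.67: Pa²(3L − a)/(6EI) = 798.2/EI
  triangular load, peak 16.5 at the free end: 11w₀L⁴/(120EI) = 387.2/EI
  point load 52 at a = 2.4: Pa²(3L − a)/(6EI) = 479.2/EI
  δ_0 = 1665/EI
Flexibility coefficient — unit upward force at Y: δ_{YY} = L³/(3EI) = 21.33/EI.
With EI = 80000 kN·m²: δ_0 = 0.020807 m and δ_{YY} = 0.000267 m/kN.
Compatibility — the spring shortens by R_Y/k under the reaction it provides: δ_0 − R_Y·δ_{YY} = R_Y/k. With 1/k = 0.000105 m/kN, R_Y = δ_0 / (δ_{YY} + 1/k) = 0.020807 / (0.000267 + 0.000105) = 55.94 kN.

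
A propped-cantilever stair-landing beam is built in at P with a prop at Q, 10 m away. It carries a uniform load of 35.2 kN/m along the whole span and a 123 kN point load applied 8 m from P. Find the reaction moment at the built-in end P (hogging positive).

Release the roller at Q. Primary structure: cantilever fixed at P.
Downward deflection at the released point Q due to the loads:
  UDL 35.2: wL⁴/(8EI) = 44000/EI
  point load 123 at a = 8: Pa²(3L − a)/(6EI) = 28864/EI
  δ_0 = 72864/EI
Flexibility coefficient — unit upward force at Q: δ_{QQ} = L³/(3EI) = 333.3/EI.
Compatibility at Q: δ_0 − R_Q·δ_{QQ} = 0, so R_Q = 72864/333.3 = 218.6 kN.
Moment equilibrium about P: M_P = Σ(load moments about P) − R_Q·L = 2744 − 218.6×10 = 558.1 kN·m.

M_P = 558.1 kN·m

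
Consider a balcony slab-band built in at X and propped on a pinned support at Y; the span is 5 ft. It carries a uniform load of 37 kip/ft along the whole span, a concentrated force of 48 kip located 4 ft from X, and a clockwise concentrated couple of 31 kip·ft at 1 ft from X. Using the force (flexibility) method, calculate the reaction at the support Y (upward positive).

Take the reaction at Y as the redundant and release it; the primary structure is a cantilever fixed at X.
Downward deflection at the released point Y due to the loads:
  UDL 37: wL⁴/(8EI) = 2891/EI
  point load 48 at a = 4: Pa²(3L − a)/(6EI) = 1408/EI
  clockwise couple 31 at a = 1: M₀a(2L − a)/(2EI) = 139.5/EI
  δ_0 = 4438/EI
Flexibility coefficient — unit upward force at Y: δ_{YY} = L³/(3EI) = 41.67/EI.
The prop prevents deflection at Y: R_Y = δ_0/δ_{YY} = 4438/41.67 = 106.5 kip.

R_Y = 106.5 kip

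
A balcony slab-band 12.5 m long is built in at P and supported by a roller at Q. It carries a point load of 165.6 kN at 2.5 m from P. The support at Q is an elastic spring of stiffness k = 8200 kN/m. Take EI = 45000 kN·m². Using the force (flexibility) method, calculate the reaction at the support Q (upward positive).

Take the reaction at Q as the redundant and release it; the primary structure is a cantilever fixed at P.
Deflection at Q on the released cantilever, summing each load's contribution:
  point load 165.6 at a = 2.5: Pa²(3L − a)/(6EI) = 6038/EI
Flexibility coefficient — unit upward force at Q: δ_{QQ} = L³/(3EI) = 651/EI.
With EI = 45000 kN·m²: δ_0 = 0.13417 m and δ_{QQ} = 0.014468 m/kN.
Compatibility — the spring shortens by R_Q/k under the reaction it provides: δ_0 − R_Q·δ_{QQ} = R_Q/k. With 1/k = 0.000122 m/kN, R_Q = δ_0 / (δ_{QQ} + 1/k) = 0.13417 / (0.014468 + 0.000122) = 9.196 kN.

R_Q = 9.196 kN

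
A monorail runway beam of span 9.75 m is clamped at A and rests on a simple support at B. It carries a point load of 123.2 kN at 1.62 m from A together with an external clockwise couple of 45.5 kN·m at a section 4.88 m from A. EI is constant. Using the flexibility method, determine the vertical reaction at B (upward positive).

Take the reaction at B as the redundant and release it; the primary structure is a cantilever fixed at A.
Primary-structure tip deflection at B by superposition:
  point load 123.2 at a = 1.62: Pa²(3L − a)/(6EI) = 1489/EI
  clockwise couple 45.5 at a = 4.88: M₀a(2L − a)/(2EI) = 1623/EI
  δ_0 = 3112/EI
Flexibility coefficient — unit upward force at B: δ_{BB} = L³/(3EI) = 309/EI.
The prop prevents deflection at B: R_B = δ_0/δ_{BB} = 3112/309 = 10.07 kN.

R_B = 10.07 kN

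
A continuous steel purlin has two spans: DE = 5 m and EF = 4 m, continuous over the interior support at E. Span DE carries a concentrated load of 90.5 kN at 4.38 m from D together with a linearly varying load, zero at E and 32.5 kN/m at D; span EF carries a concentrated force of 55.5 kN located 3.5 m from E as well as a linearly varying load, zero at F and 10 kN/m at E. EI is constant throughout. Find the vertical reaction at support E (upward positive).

Take M_E as the redundant. Released structure: two simple spans DE and EF with a hinge at E.
End slopes at the hinge E, treating each span as simply supported:
  span DE: point load 90.5 at a = 4.38: Pab(L + a)/(6LEI) = 76.84/EI
  span DE: triangular load, peak 32.5: 7w₀L³/(360EI) = 78.99/EI
  span EF: point load 55.5 at a = 3.5: Pab(L + b)/(6LEI) = 18.21/EI
  span EF: triangular load, peak 10: w₀L³/(45EI) = 14.22/EI
  relative rotation θ_0 = (155.8 + 32.43)/EI = 188.3/EI
A unit hogging moment at E produces rotation L₁/(3EI) + L₂/(3EI) = 3/EI.
Slope continuity at E: θ_0 = M_E·3/EI, so M_E = 188.3/3 = 62.76 kN·m (hogging).
Span DE, ΣM about D with M_E applied at E: R_E^{DE}·5 = 531.8 + 62.76, so R_E^{DE} = 118.9 kN and R_D = 171.8 − 118.9 = 52.84 kN.
Span EF, ΣM about F: R_E^{EF}·4 = 81.08 + 62.76, so R_E^{EF} = 35.96 kN and R_F = 75.5 − 35.96 = 39.54 kN.
R_E = 118.9 + 35.96 = 154.9 kN.

R_E = 154.9 kN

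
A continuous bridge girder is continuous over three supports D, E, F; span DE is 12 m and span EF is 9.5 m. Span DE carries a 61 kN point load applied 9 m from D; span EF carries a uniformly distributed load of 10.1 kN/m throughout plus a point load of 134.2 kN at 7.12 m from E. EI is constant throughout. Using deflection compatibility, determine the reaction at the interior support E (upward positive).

Insert a hinge at E; M_E is the redundant, and each span becomes simply supported.
Rotations at E on the released spans (each span's end-slope, ×1/EI):
  span DE: point load 61 at a = 9: Pab(L + a)/(6LEI) = 480.4/EI
  span EF: UDL 10.1: wL³/(24EI) = 360.8/EI
  span EF: point load 134.2 at a = 7.12: Pab(L + b)/(6LEI) = 474/EI
  relative rotation θ_0 = (480.4 + 834.8)/EI = 1315/EI
A unit hogging moment at E produces rotation L₁/(3EI) + L₂/(3EI) = 7.167/EI.
Slope continuity at E: θ_0 = M_E·7.167/EI, so M_E = 1315/7.167 = 183.5 kN·m (hogging).
Span DE, ΣM about D with M_E applied at E: R_E^{DE}·12 = 549 + 183.5, so R_E^{DE} = 61.04 kN and R_D = 61 − 61.04 = -0.04253 kN.
Span EF, ΣM about F: R_E^{EF}·9.5 = 775.2 + 183.5, so R_E^{EF} = 100.9 kN and R_F = 230.2 − 100.9 = 129.2 kN.
R_E = 61.04 + 100.9 = 162 kN.

R_E = 162 kN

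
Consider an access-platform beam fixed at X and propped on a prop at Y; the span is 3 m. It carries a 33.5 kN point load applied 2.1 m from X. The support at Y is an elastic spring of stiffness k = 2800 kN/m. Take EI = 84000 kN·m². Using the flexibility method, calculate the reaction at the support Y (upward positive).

R_Y = 4.356 kN

Release the roller at Y. Primary structure: cantilever fixed at X.
Downward deflection at the released point Y due to the loads:
  point load 33.5 at a = 2.1: Pa²(3L − a)/(6EI) = 169.9/EI
Flexibility coefficient — unit upward force at Y: δ_{YY} = L³/(3EI) = 9/EI.
With EI = 84000 kN·m²: δ_0 = 0.002023 m and δ_{YY} = 0.000107 m/kN.
Compatibility — the spring shortens by R_Y/k under the reaction it provides: δ_0 − R_Y·δ_{YY} = R_Y/k. With 1/k = 0.000357 m/kN, R_Y = δ_0 / (δ_{YY} + 1/k) = 0.002023 / (0.000107 + 0.000357) = 4.356 kN.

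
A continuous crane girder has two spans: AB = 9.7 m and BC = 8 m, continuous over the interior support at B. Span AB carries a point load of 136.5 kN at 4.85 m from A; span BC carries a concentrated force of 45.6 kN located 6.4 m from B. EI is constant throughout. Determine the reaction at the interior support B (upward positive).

Insert a hinge at B; M_B is the redundant, and each span becomes simply supported.
End slopes at the hinge B, treating each span as simply supported:
  span AB: point load 136.5 at a = 4.85: Pab(L + a)/(6LEI) = 802.7/EI
  span BC: point load 45.6 at a = 6.4: Pab(L + b)/(6LEI) = 93.39/EI
  relative rotation θ_0 = (802.7 + 93.39)/EI = 896.1/EI
A unit hogging moment at B produces rotation L₁/(3EI) + L₂/(3EI) = 5.9/EI.
Compatibility: M_B·(L₁+L₂)/(3EI) = θ_0, giving M_B = 151.9 kN·m (hogging).
Span AB, ΣM about A with M_B applied at B: R_B^{AB}·9.7 = 662 + 151.9, so R_B^{AB} = 83.91 kN and R_A = 136.5 − 83.91 = 52.59 kN.
Span BC, ΣM about C: R_B^{BC}·8 = 72.96 + 151.9, so R_B^{BC} = 28.11 kN and R_C = 45.6 − 28.11 = 17.49 kN.
R_B = 83.91 + 28.11 = 112 kN.

R_B = 112 kN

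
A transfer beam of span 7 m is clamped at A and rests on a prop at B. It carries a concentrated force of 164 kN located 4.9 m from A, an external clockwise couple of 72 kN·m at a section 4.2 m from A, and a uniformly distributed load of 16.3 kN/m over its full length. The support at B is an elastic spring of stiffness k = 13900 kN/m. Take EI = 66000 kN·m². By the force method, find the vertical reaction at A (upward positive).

R_A = 135.8 kN

Remove the prop at B; the released (primary) structure is a cantilever built in at A.
Primary-structure tip deflection at B by superposition:
  point load 164 at a = 4.9: Pa²(3L − a)/(6EI) = 10566/EI
  clockwise couple 72 at a = 4.2: M₀a(2L − a)/(2EI) = 1482/EI
  UDL 16.3: wL⁴/(8EI) = 4892/EI
  δ_0 = 16940/EI
Flexibility coefficient — unit upward force at B: δ_{BB} = L³/(3EI) = 114.3/EI.
With EI = 66000 kN·m²: δ_0 = 0.25666 m and δ_{BB} = 0.001732 m/kN.
Compatibility — the spring shortens by R_B/k under the reaction it provides: δ_0 − R_B·δ_{BB} = R_B/k. With 1/k = 0.000072 m/kN, R_B = δ_0 / (δ_{BB} + 1/k) = 0.25666 / (0.001732 + 0.000072) = 142.3 kN.
Vertical equilibrium: R_A = ΣP − R_B = 278.1 − 142.3 = 135.8 kN.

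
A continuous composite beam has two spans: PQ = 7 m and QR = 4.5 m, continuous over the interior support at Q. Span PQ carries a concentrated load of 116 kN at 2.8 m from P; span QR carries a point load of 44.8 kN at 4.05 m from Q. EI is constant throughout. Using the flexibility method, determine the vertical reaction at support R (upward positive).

R_R = 21 kN

Release continuity at Q by inserting a hinge; the redundant is the internal moment M_Q. The primary structure is two simply-supported spans PQ and QR.
Discontinuity in slope at Q on the released structure — sum the simple-span end rotations:
  span PQ: point load 116 at a = 2.8: Pab(L + a)/(6LEI) = 318.3/EI
  span QR: point load 44.8 at a = 4.05: Pab(L + b)/(6LEI) = 14.97/EI
  relative rotation θ_0 = (318.3 + 14.97)/EI = 333.3/EI
A unit hogging moment at Q produces rotation L₁/(3EI) + L₂/(3EI) = 3.833/EI.
Compatibility: M_Q·(L₁+L₂)/(3EI) = θ_0, giving M_Q = 86.94 kN·m (hogging).
Span QR, ΣM about R: R_Q^{QR}·4.5 = 20.16 + 86.94, so R_Q^{QR} = 23.8 kN and R_R = 44.8 − 23.8 = 21 kN.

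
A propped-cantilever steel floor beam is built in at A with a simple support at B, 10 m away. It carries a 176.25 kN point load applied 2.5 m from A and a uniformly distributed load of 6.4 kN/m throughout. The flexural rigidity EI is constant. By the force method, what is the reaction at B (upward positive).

Remove the prop at B; the released (primary) structure is a cantilever built in at A.
Downward deflection at the released point B due to the loads:
  point load 176.25 at a = 2.5: Pa²(3L − a)/(6EI) = 5049/EI
  UDL 6.4: wL⁴/(8EI) = 8000/EI
  δ_0 = 13049/EI
Tip deflection under a unit load at B: L³/(3EI) = 333.3/EI.
Compatibility at B: δ_0 − R_B·δ_{BB} = 0, so R_B = 13049/333.3 = 39.15 kN.

R_B = 39.15 kN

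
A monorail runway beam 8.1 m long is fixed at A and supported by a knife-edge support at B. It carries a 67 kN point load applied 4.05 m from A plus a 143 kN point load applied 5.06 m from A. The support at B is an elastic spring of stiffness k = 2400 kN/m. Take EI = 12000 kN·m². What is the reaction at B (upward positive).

Take the reaction at B as the redundant and release it; the primary structure is a cantilever fixed at A.
Downward deflection at the released point B due to the loads:
  point load 67 at a = 4.05: Pa²(3L − a)/(6EI) = 3709/EI
  point load 143 at a = 5.06: Pa²(3L − a)/(6EI) = 11741/EI
  δ_0 = 15450/EI
Flexibility coefficient — unit upward force at B: δ_{BB} = L³/(3EI) = 177.1/EI.
With EI = 12000 kN·m²: δ_0 = 1.2875 m and δ_{BB} = 0.014762 m/kN.
Compatibility — the spring shortens by R_B/k under the reaction it provides: δ_0 − R_B·δ_{BB} = R_B/k. With 1/k = 0.000417 m/kN, R_B = δ_0 / (δ_{BB} + 1/k) = 1.2875 / (0.014762 + 0.000417) = 84.82 kN.

R_B = 84.82 kN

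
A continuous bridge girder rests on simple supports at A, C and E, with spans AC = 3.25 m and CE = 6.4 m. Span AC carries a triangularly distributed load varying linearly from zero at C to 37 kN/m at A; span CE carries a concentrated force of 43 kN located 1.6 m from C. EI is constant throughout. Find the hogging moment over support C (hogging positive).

M_C = 37.62 kN·m

Insert a hinge at C; M_C is the redundant, and each span becomes simply supported.
Discontinuity in slope at C on the released structure — sum the simple-span end rotations:
  span AC: triangular load, peak 37: 7w₀L³/(360EI) = 24.7/EI
  span CE: point load 43 at a = 1.6: Pab(L + b)/(6LEI) = 96.32/EI
  relative rotation θ_0 = (24.7 + 96.32)/EI = 121/EI
A unit hogging moment at C produces rotation L₁/(3EI) + L₂/(3EI) = 3.217/EI.
Compatibility: M_C·(L₁+L₂)/(3EI) = θ_0, giving M_C = 37.62 kN·m (hogging).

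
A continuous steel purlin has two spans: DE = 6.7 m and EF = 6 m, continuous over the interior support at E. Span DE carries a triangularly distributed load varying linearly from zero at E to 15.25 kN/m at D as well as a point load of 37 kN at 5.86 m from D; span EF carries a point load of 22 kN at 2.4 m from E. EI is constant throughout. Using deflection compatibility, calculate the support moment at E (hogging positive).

M_E = 46.48 kN·m

Insert a hinge at E; M_E is the redundant, and each span becomes simply supported.
Rotations at E on the released spans (each span's end-slope, ×1/EI):
  span DE: triangular load, peak 15.25: 7w₀L³/(360EI) = 89.18/EI
  span DE: point load 37 at a = 5.86: Pab(L + a)/(6LEI) = 56.9/EI
  span EF: point load 22 at a = 2.4: Pab(L + b)/(6LEI) = 50.69/EI
  relative rotation θ_0 = (146.1 + 50.69)/EI = 196.8/EI
A unit hogging moment at E produces rotation L₁/(3EI) + L₂/(3EI) = 4.233/EI.
Slope continuity at E: θ_0 = M_E·4.233/EI, so M_E = 196.8/4.233 = 46.48 kN·m (hogging).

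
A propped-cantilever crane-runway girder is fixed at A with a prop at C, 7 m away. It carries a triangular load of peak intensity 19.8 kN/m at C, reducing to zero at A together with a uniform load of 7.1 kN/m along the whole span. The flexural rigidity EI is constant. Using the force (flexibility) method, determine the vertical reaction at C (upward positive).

R_C = 56.75 kN

Remove the prop at C; the released (primary) structure is a cantilever built in at A.
Primary-structure tip deflection at C by superposition:
  triangular load, peak 19.8 at the free end: 11w₀L⁴/(120EI) = 4358/EI
  UDL 7.1: wL⁴/(8EI) = 2131/EI
  δ_0 = 6489/EI
Tip deflection under a unit load at C: L³/(3EI) = 114.3/EI.
Compatibility at C: δ_0 − R_C·δ_{CC} = 0, so R_C = 6489/114.3 = 56.75 kN.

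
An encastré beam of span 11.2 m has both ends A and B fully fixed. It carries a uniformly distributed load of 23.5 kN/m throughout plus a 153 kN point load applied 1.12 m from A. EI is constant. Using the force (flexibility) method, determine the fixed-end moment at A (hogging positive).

Take the two fixed-end moments M_A, M_B as redundants; the released structure is the simple span AB.
Simple-span end rotations at A and B under the given loads:
  at A: UDL 23.5: wL³/(24EI) = 1376/EI
  at B: UDL 23.5: wL³/(24EI) = 1376/EI
  at A: point load 153 at a = 1.12: Pab(L + b)/(6LEI) = 547/EI
  at B: point load 153 at a = 1.12: Pab(L + a)/(6LEI) = 316.7/EI
  θ_A0 = 1923/EI,  θ_B0 = 1692/EI
Flexibility coefficients: a unit moment at one end gives L/(3EI) there and L/(6EI) at the far end, so f₁₁ = f₂₂ = 3.733/EI and f₁₂ = f₂₁ = 1.867/EI.
Compatibility — zero rotation at each built-in end:
  3.733 M_A + 1.867 M_B = 1923
  1.867 M_A + 3.733 M_B = 1692
Solving the pair gives M_A = 384.5 kN·m and M_B = 261.1 kN·m (hogging).

M_A = 384.5 kN·m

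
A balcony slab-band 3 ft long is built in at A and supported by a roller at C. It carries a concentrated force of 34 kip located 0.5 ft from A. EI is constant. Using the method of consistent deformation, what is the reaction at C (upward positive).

R_C = 1.338 kip

Choose R_C as the redundant. The primary structure is the cantilever fixed at A.
Primary-structure tip deflection at C by superposition:
  point load 34 at a = 0.5: Pa²(3L − a)/(6EI) = 12.04/EI
Flexibility coefficient — unit upward force at C: δ_{CC} = L³/(3EI) = 9/EI.
The prop prevents deflection at C: R_C = δ_0/δ_{CC} = 12.04/9 = 1.338 kip.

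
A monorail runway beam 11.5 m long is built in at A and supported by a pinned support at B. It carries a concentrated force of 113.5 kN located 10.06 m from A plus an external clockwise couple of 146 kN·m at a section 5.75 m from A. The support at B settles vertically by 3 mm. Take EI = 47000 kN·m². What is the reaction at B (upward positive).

R_B = 106.3 kN

Choose R_B as the redundant. The primary structure is the cantilever fixed at A.
Downward deflection at the released point B due to the loads:
  point load 113.5 at a = 10.06: Pa²(3L − a)/(6EI) = 46789/EI
  clockwise couple 146 at a = 5.75: M₀a(2L − a)/(2EI) = 7241/EI
  δ_0 = 54029/EI
Tip deflection under a unit load at B: L³/(3EI) = 507/EI.
With EI = 47000 kN·m²: δ_0 = 1.1496 m and δ_{BB} = 0.010786 m/kN.
Compatibility — the beam at B must follow the support down by 0.003 m: δ_0 − R_B·δ_{BB} = 0.003, so R_B = (1.1496 − 0.003)/0.010786 = 106.3 kN.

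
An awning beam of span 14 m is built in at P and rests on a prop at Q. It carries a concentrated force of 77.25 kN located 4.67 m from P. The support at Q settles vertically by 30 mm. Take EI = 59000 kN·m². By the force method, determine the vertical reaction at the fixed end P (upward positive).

Remove the prop at Q; the released (primary) structure is a cantilever built in at P.
Downward deflection at the released point Q due to the loads:
  point load 77.25 at a = 4.67: Pa²(3L − a)/(6EI) = 10482/EI
Flexibility coefficient — unit upward force at Q: δ_{QQ} = L³/(3EI) = 914.7/EI.
With EI = 59000 kN·m²: δ_0 = 0.17766 m and δ_{QQ} = 0.015503 m/kN.
Compatibility — the beam at Q must follow the support down by 0.03 m: δ_0 − R_Q·δ_{QQ} = 0.03, so R_Q = (0.17766 − 0.03)/0.015503 = 9.525 kN.
Vertical equilibrium: R_P = ΣP − R_Q = 77.25 − 9.525 = 67.73 kN.

R_P = 67.73 kN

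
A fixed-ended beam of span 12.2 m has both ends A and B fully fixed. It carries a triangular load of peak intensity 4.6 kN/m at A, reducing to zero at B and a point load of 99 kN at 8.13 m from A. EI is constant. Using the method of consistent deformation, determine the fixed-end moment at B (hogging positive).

Take the two fixed-end moments M_A, M_B as redundants; the released structure is the simple span AB.
End rotations of the released simple span under the applied load (×1/EI):
  at A: triangular load, peak 4.6: w₀L³/(45EI) = 185.6/EI
  at B: triangular load, peak 4.6: 7w₀L³/(360EI) = 162.4/EI
  at A: point load 99 at a = 8.13: Pab(L + b)/(6LEI) = 728.1/EI
  at B: point load 99 at a = 8.13: Pab(L + a)/(6LEI) = 909.8/EI
  θ_A0 = 913.7/EI,  θ_B0 = 1072/EI
Flexibility coefficients: a unit moment at one end gives L/(3EI) there and L/(6EI) at the far end, so f₁₁ = f₂₂ = 4.067/EI and f₁₂ = f₂₁ = 2.033/EI.
Compatibility — zero rotation at each built-in end:
  4.067 M_A + 2.033 M_B = 913.7
  2.033 M_A + 4.067 M_B = 1072
Solving the pair gives M_A = 123.8 kN·m and M_B = 201.8 kN·m (hogging).

M_B = 201.8 kN·m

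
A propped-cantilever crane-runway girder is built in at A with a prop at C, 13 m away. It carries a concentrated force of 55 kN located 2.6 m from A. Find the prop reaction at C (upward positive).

R_C = 3.08 kN

Release the roller at C. Primary structure: cantilever fixed at A.
Downward deflection at the released point C due to the loads:
  point load 55 at a = 2.6: Pa²(3L − a)/(6EI) = 2256/EI
Tip deflection under a unit load at C: L³/(3EI) = 732.3/EI.
Compatibility at C: δ_0 − R_C·δ_{CC} = 0, so R_C = 2256/732.3 = 3.08 kN.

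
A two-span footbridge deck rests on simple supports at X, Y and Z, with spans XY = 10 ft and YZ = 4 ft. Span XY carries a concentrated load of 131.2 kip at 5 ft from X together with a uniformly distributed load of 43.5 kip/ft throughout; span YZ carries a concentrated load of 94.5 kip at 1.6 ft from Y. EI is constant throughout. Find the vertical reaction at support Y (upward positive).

Release continuity at Y by inserting a hinge; the redundant is the internal moment M_Y. The primary structure is two simply-supported spans XY and YZ.
End slopes at the hinge Y, treating each span as simply supported:
  span XY: point load 131.2 at a = 5: Pab(L + a)/(6LEI) = 820/EI
  span XY: UDL 43.5: wL³/(24EI) = 1812/EI
  span YZ: point load 94.5 at a = 1.6: Pab(L + b)/(6LEI) = 96.77/EI
  relative rotation θ_0 = (2632 + 96.77)/EI = 2729/EI
A unit hogging moment at Y produces rotation L₁/(3EI) + L₂/(3EI) = 4.667/EI.
Compatibility: M_Y·(L₁+L₂)/(3EI) = θ_0, giving M_Y = 584.8 kip·ft (hogging).
Span XY, ΣM about X with M_Y applied at Y: R_Y^{XY}·10 = 2831 + 584.8, so R_Y^{XY} = 341.6 kip and R_X = 566.2 − 341.6 = 224.6 kip.
Span YZ, ΣM about Z: R_Y^{YZ}·4 = 226.8 + 584.8, so R_Y^{YZ} = 202.9 kip and R_Z = 94.5 − 202.9 = -108.4 kip.
R_Y = 341.6 + 202.9 = 544.5 kip.

R_Y = 544.5 kip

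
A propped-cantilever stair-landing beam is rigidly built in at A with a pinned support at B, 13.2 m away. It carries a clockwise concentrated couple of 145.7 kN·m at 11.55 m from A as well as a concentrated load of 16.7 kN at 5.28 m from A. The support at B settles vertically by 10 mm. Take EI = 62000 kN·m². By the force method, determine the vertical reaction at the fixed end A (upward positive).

R_A = -2.263 kN

Release the roller at B. Primary structure: cantilever fixed at A.
Free-end deflection of the primary structure under the applied loading (downward +):
  clockwise couple 145.7 at a = 11.55: M₀a(2L − a)/(2EI) = 12495/EI
  point load 16.7 at a = 5.28: Pa²(3L − a)/(6EI) = 2663/EI
  δ_0 = 15158/EI
Flexibility coefficient — unit upward force at B: δ_{BB} = L³/(3EI) = 766.7/EI.
With EI = 62000 kN·m²: δ_0 = 0.24449 m and δ_{BB} = 0.012365 m/kN.
Compatibility — the beam at B must follow the support down by 0.01 m: δ_0 − R_B·δ_{BB} = 0.01, so R_B = (0.24449 − 0.01)/0.012365 = 18.96 kN.
Vertical equilibrium: R_A = ΣP − R_B = 16.7 − 18.96 = -2.263 kN.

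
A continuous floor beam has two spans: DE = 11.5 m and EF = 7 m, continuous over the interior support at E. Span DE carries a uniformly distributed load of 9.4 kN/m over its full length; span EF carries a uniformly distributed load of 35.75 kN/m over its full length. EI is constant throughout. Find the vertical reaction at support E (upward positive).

R_E = 220.4 kN

Take M_E as the redundant. Released structure: two simple spans DE and EF with a hinge at E.
Rotations at E on the released spans (each span's end-slope, ×1/EI):
  span DE: UDL 9.4: wL³/(24EI) = 595.7/EI
  span EF: UDL 35.75: wL³/(24EI) = 510.9/EI
  relative rotation θ_0 = (595.7 + 510.9)/EI = 1107/EI
A unit hogging moment at E produces rotation L₁/(3EI) + L₂/(3EI) = 6.167/EI.
Compatibility: M_E·(L₁+L₂)/(3EI) = θ_0, giving M_E = 179.4 kN·m (hogging).
Span DE, ΣM about D with M_E applied at E: R_E^{DE}·11.5 = 621.6 + 179.4, so R_E^{DE} = 69.65 kN and R_D = 108.1 − 69.65 = 38.45 kN.
Span EF, ΣM about F: R_E^{EF}·7 = 875.9 + 179.4, so R_E^{EF} = 150.8 kN and R_F = 250.2 − 150.8 = 99.49 kN.
R_E = 69.65 + 150.8 = 220.4 kN.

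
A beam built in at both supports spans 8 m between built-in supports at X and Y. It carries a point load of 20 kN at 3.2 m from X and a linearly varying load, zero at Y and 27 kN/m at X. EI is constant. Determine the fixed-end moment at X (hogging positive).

M_X = 109.4 kN·m

Release both end moments; the primary structure is a simply-supported span XY with redundants M_X and M_Y.
End rotations of the released simple span under the applied load (×1/EI):
  at X: point load 20 at a = 3.2: Pab(L + b)/(6LEI) = 81.92/EI
  at Y: point load 20 at a = 3.2: Pab(L + a)/(6LEI) = 71.68/EI
  at X: triangular load, peak 27: w₀L³/(45EI) = 307.2/EI
  at Y: triangular load, peak 27: 7w₀L³/(360EI) = 268.8/EI
  θ_X0 = 389.1/EI,  θ_Y0 = 340.5/EI
Flexibility coefficients: a unit moment at one end gives L/(3EI) there and L/(6EI) at the far end, so f₁₁ = f₂₂ = 2.667/EI and f₁₂ = f₂₁ = 1.333/EI.
Compatibility — zero rotation at each built-in end:
  2.667 M_X + 1.333 M_Y = 389.1
  1.333 M_X + 2.667 M_Y = 340.5
Solving the pair gives M_X = 109.4 kN·m and M_Y = 72.96 kN·m (hogging).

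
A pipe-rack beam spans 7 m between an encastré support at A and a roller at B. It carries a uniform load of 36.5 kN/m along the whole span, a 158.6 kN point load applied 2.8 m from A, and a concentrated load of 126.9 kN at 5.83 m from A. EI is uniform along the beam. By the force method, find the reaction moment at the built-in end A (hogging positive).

M_A = 508.9 kN·m

Release the roller at B. Primary structure: cantilever fixed at A.
Free-end deflection of the primary structure under the applied loading (downward +):
  UDL 36.5: wL⁴/(8EI) = 10955/EI
  point load 158.6 at a = 2.8: Pa²(3L − a)/(6EI) = 3772/EI
  point load 126.9 at a = 5.83: Pa²(3L − a)/(6EI) = 10905/EI
  δ_0 = 25631/EI
Tip deflection under a unit load at B: L³/(3EI) = 114.3/EI.
Compatibility at B: δ_0 − R_B·δ_{BB} = 0, so R_B = 25631/114.3 = 224.2 kN.
Moment equilibrium about A: M_A = Σ(load moments about A) − R_B·L = 2078 − 224.2×7 = 508.9 kN·m.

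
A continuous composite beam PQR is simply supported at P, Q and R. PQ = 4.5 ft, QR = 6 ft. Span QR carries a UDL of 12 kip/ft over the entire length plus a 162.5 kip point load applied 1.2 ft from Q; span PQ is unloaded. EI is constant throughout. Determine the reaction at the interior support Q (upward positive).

Release continuity at Q by inserting a hinge; the redundant is the internal moment M_Q. The primary structure is two simply-supported spans PQ and QR.
Discontinuity in slope at Q on the released structure — sum the simple-span end rotations:
  span QR: UDL 12: wL³/(24EI) = 108/EI
  span QR: point load 162.5 at a = 1.2: Pab(L + b)/(6LEI) = 280.8/EI
  relative rotation θ_0 = (0 + 388.8)/EI = 388.8/EI
A unit hogging moment at Q produces rotation L₁/(3EI) + L₂/(3EI) = 3.5/EI.
Compatibility: M_Q·(L₁+L₂)/(3EI) = θ_0, giving M_Q = 111.1 kip·ft (hogging).
Span PQ, ΣM about P with M_Q applied at Q: R_Q^{PQ}·4.5 = 0 + 111.1, so R_Q^{PQ} = 24.69 kip and R_P = 0 − 24.69 = -24.69 kip.
Span QR, ΣM about R: R_Q^{QR}·6 = 996 + 111.1, so R_Q^{QR} = 184.5 kip and R_R = 234.5 − 184.5 = 49.99 kip.
R_Q = 24.69 + 184.5 = 209.2 kip.

R_Q = 209.2 kip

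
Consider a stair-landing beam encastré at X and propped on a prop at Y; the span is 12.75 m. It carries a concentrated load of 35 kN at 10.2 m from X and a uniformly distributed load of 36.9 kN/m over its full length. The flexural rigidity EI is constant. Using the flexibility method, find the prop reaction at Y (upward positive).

R_Y = 201.1 kN

Take the reaction at Y as the redundant and release it; the primary structure is a cantilever fixed at X.
Deflection at Y on the released cantilever, summing each load's contribution:
  point load 35 at a = 10.2: Pa²(3L − a)/(6EI) = 17024/EI
  UDL 36.9: wL⁴/(8EI) = 121893/EI
  δ_0 = 138916/EI
Flexibility coefficient — unit upward force at Y: δ_{YY} = L³/(3EI) = 690.9/EI.
Compatibility at Y: δ_0 − R_Y·δ_{YY} = 0, so R_Y = 138916/690.9 = 201.1 kN.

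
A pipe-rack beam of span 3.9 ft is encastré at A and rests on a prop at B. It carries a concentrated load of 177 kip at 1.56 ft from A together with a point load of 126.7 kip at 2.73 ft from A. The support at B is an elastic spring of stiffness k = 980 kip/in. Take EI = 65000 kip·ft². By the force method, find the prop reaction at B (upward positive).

R_B = 84.57 kip

Take the reaction at B as the redundant and release it; the primary structure is a cantilever fixed at A.
Free-end deflection of the primary structure under the applied loading (downward +):
  point load 177 at a = 1.56: Pa²(3L − a)/(6EI) = 728/EI
  point load 126.7 at a = 2.73: Pa²(3L − a)/(6EI) = 1412/EI
  δ_0 = 2140/EI
Flexibility coefficient — unit upward force at B: δ_{BB} = L³/(3EI) = 19.77/EI.
With EI = 65000 kip·ft²: δ_0 = 0.032918 ft and δ_{BB} = 0.000304 ft/kip.
Compatibility — the spring shortens by R_B/k under the reaction it provides: δ_0 − R_B·δ_{BB} = R_B/k. With 1/k = 1/(980×12) ft/kip = 0.000085 ft/kip, R_B = δ_0 / (δ_{BB} + 1/k) = 0.032918 / (0.000304 + 0.000085) = 84.57 kip.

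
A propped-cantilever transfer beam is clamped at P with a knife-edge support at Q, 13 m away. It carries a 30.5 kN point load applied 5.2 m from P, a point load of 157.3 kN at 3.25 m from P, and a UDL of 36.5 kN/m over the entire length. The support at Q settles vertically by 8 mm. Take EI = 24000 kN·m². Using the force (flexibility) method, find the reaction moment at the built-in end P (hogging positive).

M_P = 1186 kN·m

Release the roller at Q. Primary structure: cantilever fixed at P.
Primary-structure tip deflection at Q by superposition:
  point load 30.5 at a = 5.2: Pa²(3L − a)/(6EI) = 4646/EI
  point load 157.3 at a = 3.25: Pa²(3L − a)/(6EI) = 9900/EI
  UDL 36.5: wL⁴/(8EI) = 130310/EI
  δ_0 = 144855/EI
Tip deflection under a unit load at Q: L³/(3EI) = 732.3/EI.
With EI = 24000 kN·m²: δ_0 = 6.0356 m and δ_{QQ} = 0.030514 m/kN.
Compatibility — the beam at Q must follow the support down by 0.008 m: δ_0 − R_Q·δ_{QQ} = 0.008, so R_Q = (6.0356 − 0.008)/0.030514 = 197.5 kN.
Moment equilibrium about P: M_P = Σ(load moments about P) − R_Q·L = 3754 − 197.5×13 = 1186 kN·m.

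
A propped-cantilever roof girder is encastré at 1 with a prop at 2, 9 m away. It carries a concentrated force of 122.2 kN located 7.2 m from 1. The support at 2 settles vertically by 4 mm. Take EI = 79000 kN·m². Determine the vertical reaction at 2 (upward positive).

Take the reaction at 2 as the redundant and release it; the primary structure is a cantilever fixed at 1.
Primary-structure tip deflection at 2 by superposition:
  point load 122.2 at a = 7.2: Pa²(3L − a)/(6EI) = 20905/EI
Flexibility coefficient — unit upward force at 2: δ_{22} = L³/(3EI) = 243/EI.
With EI = 79000 kN·m²: δ_0 = 0.26462 m and δ_{22} = 0.003076 m/kN.
Compatibility — the beam at 2 must follow the support down by 0.004 m: δ_0 − R_2·δ_{22} = 0.004, so R_2 = (0.26462 − 0.004)/0.003076 = 84.73 kN.

R_2 = 84.73 kN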